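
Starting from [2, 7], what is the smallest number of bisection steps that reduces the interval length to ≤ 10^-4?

16

Width after n steps is 5/2^n. Need 2^n ≥ 5/10^-4 = 50000.
2^15 = 32768 < 50000 ≤ 2^16 = 65536, so n = 16.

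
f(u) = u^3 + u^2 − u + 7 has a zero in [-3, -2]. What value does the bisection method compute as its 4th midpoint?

u = -2.5 gives f = 0.125, positive; keep [-3, -2.5]
u = -2.75 gives f = -3.484375, negative; keep [-2.75, -2.5]
u = -2.625 gives f = -1.572266, negative; keep [-2.625, -2.5]
u = -2.5625 gives f = -0.6975, negative; keep [-2.5625, -2.5]

-2.5625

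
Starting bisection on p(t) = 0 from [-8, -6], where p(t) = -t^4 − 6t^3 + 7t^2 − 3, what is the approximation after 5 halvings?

midpoint -7: p = -3 < 0 → [-7, -6]
midpoint -6.5: p = 155.4375 > 0 → [-7, -6.5]
midpoint -6.75: p = 85.277344 > 0 → [-7, -6.75]
midpoint -6.875: p = 43.5271 > 0 → [-7, -6.875]
midpoint -6.9375: p = 20.8764 > 0 → [-7, -6.9375]

-6.9375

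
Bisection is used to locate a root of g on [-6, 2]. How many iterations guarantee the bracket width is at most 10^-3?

Width after n steps is 8/2^n. Need 2^n ≥ 8/10^-3 = 8000.
2^12 = 4096 < 8000 ≤ 2^13 = 8192, so n = 13.

13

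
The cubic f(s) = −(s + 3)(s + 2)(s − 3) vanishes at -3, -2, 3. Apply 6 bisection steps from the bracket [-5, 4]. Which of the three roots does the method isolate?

s = -0.5 gives f = 13.125, positive; keep [-0.5, 4]
s = 1.75 gives f = 22.265625, positive; keep [1.75, 4]
s = 2.875 gives f = 3.580078, positive; keep [2.875, 4]
s = 3.4375 gives f = -15.3142, negative; keep [2.875, 3.4375]
s = 3.15625 gives f = -4.9599, negative; keep [2.875, 3.15625]
s = 3.015625 gives f = -0.4714, negative; keep [2.875, 3.015625]

3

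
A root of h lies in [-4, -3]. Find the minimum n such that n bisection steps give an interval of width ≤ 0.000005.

Width after n steps is 1/2^n. Need 2^n ≥ 1/0.000005 = 200000.
2^17 = 131072 < 200000 ≤ 2^18 = 262144, so n = 18.

18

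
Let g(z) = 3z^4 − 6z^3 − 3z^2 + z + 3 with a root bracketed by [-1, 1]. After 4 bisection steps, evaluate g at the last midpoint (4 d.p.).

-0.6829

midpoint 0: g = 3 > 0 → [0, 1]
midpoint 0.5: g = 2.1875 > 0 → [0.5, 1]
midpoint 0.75: g = 0.480469 > 0 → [0.75, 1]
midpoint 0.875: g = -0.6829 < 0 → [0.75, 0.875]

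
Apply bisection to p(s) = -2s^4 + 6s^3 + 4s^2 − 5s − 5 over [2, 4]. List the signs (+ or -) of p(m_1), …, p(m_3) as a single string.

+-+

p(3) = 16 > 0, so the root lies in [3, 4]
p(3.5) = -16.375 < 0, so the root lies in [3, 3.5]
p(3.25) = 3.835938 > 0, so the root lies in [3.25, 3.5]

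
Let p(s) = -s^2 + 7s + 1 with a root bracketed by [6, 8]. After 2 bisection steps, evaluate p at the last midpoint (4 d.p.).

m = 7, p(m) = 1 (+); new bracket [7, 8]
m = 7.5, p(m) = -2.75 (−); new bracket [7, 7.5]

-2.7500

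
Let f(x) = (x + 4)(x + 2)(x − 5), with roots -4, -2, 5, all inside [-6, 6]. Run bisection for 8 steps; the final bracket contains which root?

5

m = 0, f(m) = -40 (−); new bracket [0, 6]
m = 3, f(m) = -70 (−); new bracket [3, 6]
m = 4.5, f(m) = -27.625 (−); new bracket [4.5, 6]
m = 5.25, f(m) = 16.7656 (+); new bracket [4.5, 5.25]
m = 4.875, f(m) = -7.627 (−); new bracket [4.875, 5.25]
m = 5.0625, f(m) = 4.0002 (+); new bracket [4.875, 5.0625]
m = 4.96875, f(m) = -1.9532 (−); new bracket [4.96875, 5.0625]
m = 5.015625, f(m) = 0.9883 (+); new bracket [4.96875, 5.015625]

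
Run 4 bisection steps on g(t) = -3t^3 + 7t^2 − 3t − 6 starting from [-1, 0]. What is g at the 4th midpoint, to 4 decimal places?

midpoint -0.5: g = -2.375 < 0 → [-1, -0.5]
midpoint -0.75: g = 1.453125 > 0 → [-0.75, -0.5]
midpoint -0.625: g = -0.658203 < 0 → [-0.75, -0.625]
midpoint -0.6875: g = 0.3459 > 0 → [-0.6875, -0.625]

0.3459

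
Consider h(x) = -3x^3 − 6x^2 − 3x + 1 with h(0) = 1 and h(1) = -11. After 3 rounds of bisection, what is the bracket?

[0.125, 0.25]

h(0.5) = -2.375 < 0, so the root lies in [0, 0.5]
h(0.25) = -0.171875 < 0, so the root lies in [0, 0.25]
h(0.125) = 0.525391 > 0, so the root lies in [0.125, 0.25]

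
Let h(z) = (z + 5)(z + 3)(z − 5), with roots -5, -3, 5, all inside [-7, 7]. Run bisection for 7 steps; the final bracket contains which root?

5

m = 0, h(m) = -75 (−); new bracket [0, 7]
m = 3.5, h(m) = -82.875 (−); new bracket [3.5, 7]
m = 5.25, h(m) = 21.140625 (+); new bracket [3.5, 5.25]
m = 4.375, h(m) = -43.2129 (−); new bracket [4.375, 5.25]
m = 4.8125, h(m) = -14.3738 (−); new bracket [4.8125, 5.25]
m = 5.03125, h(m) = 2.5176 (+); new bracket [4.8125, 5.03125]
m = 4.921875, h(m) = -6.1406 (−); new bracket [4.921875, 5.03125]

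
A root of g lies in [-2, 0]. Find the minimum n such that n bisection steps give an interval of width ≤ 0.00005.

16

Width after n steps is 2/2^n. Need 2^n ≥ 2/0.00005 = 40000.
2^15 = 32768 < 40000 ≤ 2^16 = 65536, so n = 16.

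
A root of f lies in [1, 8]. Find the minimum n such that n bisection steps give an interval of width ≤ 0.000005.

Width after n steps is 7/2^n. Need 2^n ≥ 7/0.000005 = 1400000.
2^20 = 1048576 < 1400000 ≤ 2^21 = 2097152, so n = 21.

21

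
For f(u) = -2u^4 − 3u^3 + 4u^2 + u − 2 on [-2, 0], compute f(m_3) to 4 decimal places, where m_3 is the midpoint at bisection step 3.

u = -1 gives f = 2, positive; keep [-1, 0]
u = -0.5 gives f = -1.25, negative; keep [-1, -0.5]
u = -0.75 gives f = 0.132812, positive; keep [-0.75, -0.5]

0.1328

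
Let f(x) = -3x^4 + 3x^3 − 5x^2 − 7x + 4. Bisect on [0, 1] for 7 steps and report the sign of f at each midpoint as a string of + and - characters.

-+++--+

x = 0.5 gives f = -0.5625, negative; keep [0, 0.5]
x = 0.25 gives f = 1.972656, positive; keep [0.25, 0.5]
x = 0.375 gives f = 0.770752, positive; keep [0.375, 0.5]
x = 0.4375 gives f = 0.1218, positive; keep [0.4375, 0.5]
x = 0.46875 gives f = -0.2157, negative; keep [0.4375, 0.46875]
x = 0.453125 gives f = -0.0458, negative; keep [0.4375, 0.453125]
x = 0.4453125 gives f = 0.0382, positive; keep [0.4453125, 0.453125]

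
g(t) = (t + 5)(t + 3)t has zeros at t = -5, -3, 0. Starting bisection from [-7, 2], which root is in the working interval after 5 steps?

g(-2.5) = -3.125 < 0, so the root lies in [-2.5, 2]
g(-0.25) = -3.265625 < 0, so the root lies in [-0.25, 2]
g(0.875) = 19.919922 > 0, so the root lies in [-0.25, 0.875]
g(0.3125) = 5.4993 > 0, so the root lies in [-0.25, 0.3125]
g(0.03125) = 0.4766 > 0, so the root lies in [-0.25, 0.03125]

0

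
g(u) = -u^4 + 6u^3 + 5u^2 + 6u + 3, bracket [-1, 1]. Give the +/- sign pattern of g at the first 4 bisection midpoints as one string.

++--

m = 0, g(m) = 3 (+); new bracket [-1, 0]
m = -0.5, g(m) = 0.4375 (+); new bracket [-1, -0.5]
m = -0.75, g(m) = -1.535156 (−); new bracket [-0.75, -0.5]
m = -0.625, g(m) = -0.4143 (−); new bracket [-0.625, -0.5]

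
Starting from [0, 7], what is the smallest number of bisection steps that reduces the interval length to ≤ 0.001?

13

Width after n steps is 7/2^n. Need 2^n ≥ 7/0.001 = 7000.
2^12 = 4096 < 7000 ≤ 2^13 = 8192, so n = 13.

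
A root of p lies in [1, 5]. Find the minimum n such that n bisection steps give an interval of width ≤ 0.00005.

Width after n steps is 4/2^n. Need 2^n ≥ 4/0.00005 = 80000.
2^16 = 65536 < 80000 ≤ 2^17 = 131072, so n = 17.

17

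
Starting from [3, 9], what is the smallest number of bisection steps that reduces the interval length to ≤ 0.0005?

14

Width after n steps is 6/2^n. Need 2^n ≥ 6/0.0005 = 12000.
2^13 = 8192 < 12000 ≤ 2^14 = 16384, so n = 14.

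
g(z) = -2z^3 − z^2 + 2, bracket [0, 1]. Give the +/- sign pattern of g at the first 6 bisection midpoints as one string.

++-++-

m = 0.5, g(m) = 1.5 (+); new bracket [0.5, 1]
m = 0.75, g(m) = 0.59375 (+); new bracket [0.75, 1]
m = 0.875, g(m) = -0.105469 (−); new bracket [0.75, 0.875]
m = 0.8125, g(m) = 0.2671 (+); new bracket [0.8125, 0.875]
m = 0.84375, g(m) = 0.0867 (+); new bracket [0.84375, 0.875]
m = 0.859375, g(m) = -0.0079 (−); new bracket [0.84375, 0.859375]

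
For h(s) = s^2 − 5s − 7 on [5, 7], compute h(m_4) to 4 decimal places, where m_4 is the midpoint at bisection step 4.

s = 6 gives h = -1, negative; keep [6, 7]
s = 6.5 gives h = 2.75, positive; keep [6, 6.5]
s = 6.25 gives h = 0.8125, positive; keep [6, 6.25]
s = 6.125 gives h = -0.1094, negative; keep [6.125, 6.25]

-0.1094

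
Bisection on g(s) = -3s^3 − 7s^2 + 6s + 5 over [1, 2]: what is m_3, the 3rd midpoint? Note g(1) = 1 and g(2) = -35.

1.125

m = 1.5, g(m) = -11.875 (−); new bracket [1, 1.5]
m = 1.25, g(m) = -4.296875 (−); new bracket [1, 1.25]
m = 1.125, g(m) = -1.380859 (−); new bracket [1, 1.125]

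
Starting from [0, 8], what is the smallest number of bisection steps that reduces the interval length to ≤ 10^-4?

Width after n steps is 8/2^n. Need 2^n ≥ 8/10^-4 = 80000.
2^16 = 65536 < 80000 ≤ 2^17 = 131072, so n = 17.

17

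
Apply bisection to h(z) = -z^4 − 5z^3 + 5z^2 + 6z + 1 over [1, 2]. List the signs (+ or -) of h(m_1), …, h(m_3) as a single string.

m = 1.5, h(m) = -0.6875 (−); new bracket [1, 1.5]
m = 1.25, h(m) = 4.105469 (+); new bracket [1.25, 1.5]
m = 1.375, h(m) = 2.130615 (+); new bracket [1.375, 1.5]

-++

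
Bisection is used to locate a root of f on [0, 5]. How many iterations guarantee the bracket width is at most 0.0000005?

Width after n steps is 5/2^n. Need 2^n ≥ 5/0.0000005 = 10000000.
2^23 = 8388608 < 10000000 ≤ 2^24 = 16777216, so n = 24.

24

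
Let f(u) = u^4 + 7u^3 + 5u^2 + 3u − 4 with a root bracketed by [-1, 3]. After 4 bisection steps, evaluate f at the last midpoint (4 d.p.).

4.3320

midpoint 1: f = 12 > 0 → [-1, 1]
midpoint 0: f = -4 < 0 → [0, 1]
midpoint 0.5: f = -0.3125 < 0 → [0.5, 1]
midpoint 0.75: f = 4.332 > 0 → [0.5, 0.75]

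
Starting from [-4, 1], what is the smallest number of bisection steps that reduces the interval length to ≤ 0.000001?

Width after n steps is 5/2^n. Need 2^n ≥ 5/0.000001 = 5000000.
2^22 = 4194304 < 5000000 ≤ 2^23 = 8388608, so n = 23.

23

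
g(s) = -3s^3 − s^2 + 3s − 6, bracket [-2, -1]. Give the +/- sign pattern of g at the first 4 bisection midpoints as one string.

-+-+

s = -1.5 gives g = -2.625, negative; keep [-2, -1.5]
s = -1.75 gives g = 1.765625, positive; keep [-1.75, -1.5]
s = -1.625 gives g = -0.642578, negative; keep [-1.75, -1.625]
s = -1.6875 gives g = 0.5061, positive; keep [-1.6875, -1.625]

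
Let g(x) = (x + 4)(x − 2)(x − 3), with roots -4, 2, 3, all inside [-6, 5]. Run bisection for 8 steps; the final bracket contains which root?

m = -0.5, g(m) = 30.625 (+); new bracket [-6, -0.5]
m = -3.25, g(m) = 24.609375 (+); new bracket [-6, -3.25]
m = -4.625, g(m) = -31.572266 (−); new bracket [-4.625, -3.25]
m = -3.9375, g(m) = 2.5745 (+); new bracket [-4.625, -3.9375]
m = -4.28125, g(m) = -12.8631 (−); new bracket [-4.28125, -3.9375]
m = -4.109375, g(m) = -4.7506 (−); new bracket [-4.109375, -3.9375]
m = -4.0234375, g(m) = -0.9915 (−); new bracket [-4.0234375, -3.9375]
m = -3.98046875, g(m) = 0.8154 (+); new bracket [-4.0234375, -3.98046875]

-4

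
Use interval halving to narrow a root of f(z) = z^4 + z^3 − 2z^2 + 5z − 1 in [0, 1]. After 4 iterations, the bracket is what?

[0.1875, 0.25]

m = 0.5, f(m) = 1.1875 (+); new bracket [0, 0.5]
m = 0.25, f(m) = 0.144531 (+); new bracket [0, 0.25]
m = 0.125, f(m) = -0.404053 (−); new bracket [0.125, 0.25]
m = 0.1875, f(m) = -0.125 (−); new bracket [0.1875, 0.25]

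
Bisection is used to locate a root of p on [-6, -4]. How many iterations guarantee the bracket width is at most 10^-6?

Width after n steps is 2/2^n. Need 2^n ≥ 2/10^-6 = 2000000.
2^20 = 1048576 < 2000000 ≤ 2^21 = 2097152, so n = 21.

21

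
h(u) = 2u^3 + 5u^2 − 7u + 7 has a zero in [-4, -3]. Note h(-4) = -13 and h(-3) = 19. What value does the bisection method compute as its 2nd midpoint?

-3.75

midpoint -3.5: h = 7 > 0 → [-4, -3.5]
midpoint -3.75: h = -1.90625 < 0 → [-3.75, -3.5]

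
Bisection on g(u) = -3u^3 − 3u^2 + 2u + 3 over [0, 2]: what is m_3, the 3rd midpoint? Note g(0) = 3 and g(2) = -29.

midpoint 1: g = -1 < 0 → [0, 1]
midpoint 0.5: g = 2.875 > 0 → [0.5, 1]
midpoint 0.75: g = 1.546875 > 0 → [0.75, 1]

0.75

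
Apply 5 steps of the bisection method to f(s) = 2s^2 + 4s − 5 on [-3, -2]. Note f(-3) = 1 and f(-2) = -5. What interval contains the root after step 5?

[-2.875, -2.84375]

midpoint -2.5: f = -2.5 < 0 → [-3, -2.5]
midpoint -2.75: f = -0.875 < 0 → [-3, -2.75]
midpoint -2.875: f = 0.03125 > 0 → [-2.875, -2.75]
midpoint -2.8125: f = -0.4297 < 0 → [-2.875, -2.8125]
midpoint -2.84375: f = -0.2012 < 0 → [-2.875, -2.84375]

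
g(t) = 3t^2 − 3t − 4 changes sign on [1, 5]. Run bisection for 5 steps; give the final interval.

m = 3, g(m) = 14 (+); new bracket [1, 3]
m = 2, g(m) = 2 (+); new bracket [1, 2]
m = 1.5, g(m) = -1.75 (−); new bracket [1.5, 2]
m = 1.75, g(m) = -0.0625 (−); new bracket [1.75, 2]
m = 1.875, g(m) = 0.9219 (+); new bracket [1.75, 1.875]

[1.75, 1.875]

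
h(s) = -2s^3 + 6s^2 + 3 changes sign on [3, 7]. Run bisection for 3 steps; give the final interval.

midpoint 5: h = -97 < 0 → [3, 5]
midpoint 4: h = -29 < 0 → [3, 4]
midpoint 3.5: h = -9.25 < 0 → [3, 3.5]

[3, 3.5]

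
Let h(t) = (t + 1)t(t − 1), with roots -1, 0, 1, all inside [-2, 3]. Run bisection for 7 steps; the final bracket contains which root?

1

t = 0.5 gives h = -0.375, negative; keep [0.5, 3]
t = 1.75 gives h = 3.609375, positive; keep [0.5, 1.75]
t = 1.125 gives h = 0.298828, positive; keep [0.5, 1.125]
t = 0.8125 gives h = -0.2761, negative; keep [0.8125, 1.125]
t = 0.96875 gives h = -0.0596, negative; keep [0.96875, 1.125]
t = 1.046875 gives h = 0.1004, positive; keep [0.96875, 1.046875]
t = 1.0078125 gives h = 0.0158, positive; keep [0.96875, 1.0078125]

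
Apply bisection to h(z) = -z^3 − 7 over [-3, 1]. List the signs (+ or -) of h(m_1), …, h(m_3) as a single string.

z = -1 gives h = -6, negative; keep [-3, -1]
z = -2 gives h = 1, positive; keep [-2, -1]
z = -1.5 gives h = -3.625, negative; keep [-2, -1.5]

-+-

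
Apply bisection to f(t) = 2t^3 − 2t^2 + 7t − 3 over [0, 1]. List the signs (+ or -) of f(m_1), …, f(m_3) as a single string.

f(0.5) = 0.25 > 0, so the root lies in [0, 0.5]
f(0.25) = -1.34375 < 0, so the root lies in [0.25, 0.5]
f(0.375) = -0.550781 < 0, so the root lies in [0.375, 0.5]

+--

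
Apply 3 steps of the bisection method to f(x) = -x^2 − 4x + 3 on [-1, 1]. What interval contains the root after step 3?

[0.5, 0.75]

f(0) = 3 > 0, so the root lies in [0, 1]
f(0.5) = 0.75 > 0, so the root lies in [0.5, 1]
f(0.75) = -0.5625 < 0, so the root lies in [0.5, 0.75]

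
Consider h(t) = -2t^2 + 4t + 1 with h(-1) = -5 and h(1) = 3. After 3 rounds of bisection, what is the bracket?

[-0.25, 0]

h(0) = 1 > 0, so the root lies in [-1, 0]
h(-0.5) = -1.5 < 0, so the root lies in [-0.5, 0]
h(-0.25) = -0.125 < 0, so the root lies in [-0.25, 0]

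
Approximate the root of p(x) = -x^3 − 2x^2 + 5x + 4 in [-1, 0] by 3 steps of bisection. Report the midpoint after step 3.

p(-0.5) = 1.125 > 0, so the root lies in [-1, -0.5]
p(-0.75) = -0.453125 < 0, so the root lies in [-0.75, -0.5]
p(-0.625) = 0.337891 > 0, so the root lies in [-0.75, -0.625]

-0.625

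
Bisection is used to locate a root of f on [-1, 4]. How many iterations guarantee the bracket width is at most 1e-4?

Width after n steps is 5/2^n. Need 2^n ≥ 5/1e-4 = 50000.
2^15 = 32768 < 50000 ≤ 2^16 = 65536, so n = 16.

16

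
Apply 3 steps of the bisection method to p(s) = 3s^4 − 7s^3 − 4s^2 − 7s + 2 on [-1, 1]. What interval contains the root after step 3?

m = 0, p(m) = 2 (+); new bracket [0, 1]
m = 0.5, p(m) = -3.1875 (−); new bracket [0, 0.5]
m = 0.25, p(m) = -0.097656 (−); new bracket [0, 0.25]

[0, 0.25]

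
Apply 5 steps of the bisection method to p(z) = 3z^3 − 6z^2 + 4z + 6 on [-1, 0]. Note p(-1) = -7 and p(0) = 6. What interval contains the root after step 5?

[-0.65625, -0.625]

midpoint -0.5: p = 2.125 > 0 → [-1, -0.5]
midpoint -0.75: p = -1.640625 < 0 → [-0.75, -0.5]
midpoint -0.625: p = 0.423828 > 0 → [-0.75, -0.625]
midpoint -0.6875: p = -0.5608 < 0 → [-0.6875, -0.625]
midpoint -0.65625: p = -0.0569 < 0 → [-0.65625, -0.625]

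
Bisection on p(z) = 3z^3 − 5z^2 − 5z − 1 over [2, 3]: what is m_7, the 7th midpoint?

2.4140625

z = 2.5 gives p = 2.125, positive; keep [2, 2.5]
z = 2.25 gives p = -3.390625, negative; keep [2.25, 2.5]
z = 2.375 gives p = -0.888672, negative; keep [2.375, 2.5]
z = 2.4375 gives p = 0.552, positive; keep [2.375, 2.4375]
z = 2.40625 gives p = -0.1846, negative; keep [2.40625, 2.4375]
z = 2.421875 gives p = 0.1796, positive; keep [2.40625, 2.421875]
z = 2.4140625 gives p = -0.0035, negative; keep [2.4140625, 2.421875]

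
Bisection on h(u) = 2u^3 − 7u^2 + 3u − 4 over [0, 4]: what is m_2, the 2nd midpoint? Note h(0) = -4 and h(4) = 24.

3

h(2) = -10 < 0, so the root lies in [2, 4]
h(3) = -4 < 0, so the root lies in [3, 4]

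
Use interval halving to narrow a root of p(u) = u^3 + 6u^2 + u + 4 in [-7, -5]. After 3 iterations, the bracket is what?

[-6, -5.75]

p(-6) = -2 < 0, so the root lies in [-6, -5]
p(-5.5) = 13.625 > 0, so the root lies in [-6, -5.5]
p(-5.75) = 6.515625 > 0, so the root lies in [-6, -5.75]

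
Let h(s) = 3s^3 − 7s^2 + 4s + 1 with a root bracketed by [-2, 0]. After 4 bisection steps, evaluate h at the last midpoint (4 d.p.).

midpoint -1: h = -13 < 0 → [-1, 0]
midpoint -0.5: h = -3.125 < 0 → [-0.5, 0]
midpoint -0.25: h = -0.484375 < 0 → [-0.25, 0]
midpoint -0.125: h = 0.3848 > 0 → [-0.25, -0.125]

0.3848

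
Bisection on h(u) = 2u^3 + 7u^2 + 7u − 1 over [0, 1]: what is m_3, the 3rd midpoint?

u = 0.5 gives h = 4.5, positive; keep [0, 0.5]
u = 0.25 gives h = 1.21875, positive; keep [0, 0.25]
u = 0.125 gives h = -0.011719, negative; keep [0.125, 0.25]

0.125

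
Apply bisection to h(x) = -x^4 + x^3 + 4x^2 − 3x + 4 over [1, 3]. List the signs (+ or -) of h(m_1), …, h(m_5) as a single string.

x = 2 gives h = 6, positive; keep [2, 3]
x = 2.5 gives h = -1.9375, negative; keep [2, 2.5]
x = 2.25 gives h = 3.261719, positive; keep [2.25, 2.5]
x = 2.375 gives h = 1.0173, positive; keep [2.375, 2.5]
x = 2.4375 gives h = -0.365, negative; keep [2.375, 2.4375]

+-++-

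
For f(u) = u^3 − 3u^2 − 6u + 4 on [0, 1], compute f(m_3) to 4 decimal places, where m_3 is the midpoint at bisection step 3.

-0.6777

m = 0.5, f(m) = 0.375 (+); new bracket [0.5, 1]
m = 0.75, f(m) = -1.765625 (−); new bracket [0.5, 0.75]
m = 0.625, f(m) = -0.677734 (−); new bracket [0.5, 0.625]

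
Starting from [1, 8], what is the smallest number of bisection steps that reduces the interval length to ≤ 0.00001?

20

Width after n steps is 7/2^n. Need 2^n ≥ 7/0.00001 = 700000.
2^19 = 524288 < 700000 ≤ 2^20 = 1048576, so n = 20.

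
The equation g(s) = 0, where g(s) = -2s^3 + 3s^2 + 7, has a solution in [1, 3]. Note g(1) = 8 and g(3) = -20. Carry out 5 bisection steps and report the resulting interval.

[2.1875, 2.25]

m = 2, g(m) = 3 (+); new bracket [2, 3]
m = 2.5, g(m) = -5.5 (−); new bracket [2, 2.5]
m = 2.25, g(m) = -0.59375 (−); new bracket [2, 2.25]
m = 2.125, g(m) = 1.3555 (+); new bracket [2.125, 2.25]
m = 2.1875, g(m) = 0.4204 (+); new bracket [2.1875, 2.25]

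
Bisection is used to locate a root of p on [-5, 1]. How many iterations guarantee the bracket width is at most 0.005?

Width after n steps is 6/2^n. Need 2^n ≥ 6/0.005 = 1200.
2^10 = 1024 < 1200 ≤ 2^11 = 2048, so n = 11.

11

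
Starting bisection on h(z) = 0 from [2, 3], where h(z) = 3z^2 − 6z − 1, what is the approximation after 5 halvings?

z = 2.5 gives h = 2.75, positive; keep [2, 2.5]
z = 2.25 gives h = 0.6875, positive; keep [2, 2.25]
z = 2.125 gives h = -0.203125, negative; keep [2.125, 2.25]
z = 2.1875 gives h = 0.2305, positive; keep [2.125, 2.1875]
z = 2.15625 gives h = 0.0107, positive; keep [2.125, 2.15625]

2.15625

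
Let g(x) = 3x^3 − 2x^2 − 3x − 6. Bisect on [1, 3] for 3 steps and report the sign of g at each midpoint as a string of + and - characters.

midpoint 2: g = 4 > 0 → [1, 2]
midpoint 1.5: g = -4.875 < 0 → [1.5, 2]
midpoint 1.75: g = -1.296875 < 0 → [1.75, 2]

+--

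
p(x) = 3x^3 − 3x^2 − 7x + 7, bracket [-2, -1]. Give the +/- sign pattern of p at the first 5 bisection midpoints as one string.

+----

midpoint -1.5: p = 0.625 > 0 → [-2, -1.5]
midpoint -1.75: p = -6.015625 < 0 → [-1.75, -1.5]
midpoint -1.625: p = -2.419922 < 0 → [-1.625, -1.5]
midpoint -1.5625: p = -0.8308 < 0 → [-1.5625, -1.5]
midpoint -1.53125: p = -0.0865 < 0 → [-1.53125, -1.5]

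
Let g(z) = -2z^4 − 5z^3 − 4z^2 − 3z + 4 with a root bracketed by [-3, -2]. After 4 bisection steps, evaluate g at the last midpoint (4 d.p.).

0.8488

z = -2.5 gives g = -13.5, negative; keep [-2.5, -2]
z = -2.25 gives g = -3.804688, negative; keep [-2.25, -2]
z = -2.125 gives g = -0.490723, negative; keep [-2.125, -2]
z = -2.0625 gives g = 0.8488, positive; keep [-2.125, -2.0625]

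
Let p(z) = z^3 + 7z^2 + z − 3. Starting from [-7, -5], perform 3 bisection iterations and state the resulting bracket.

p(-6) = 27 > 0, so the root lies in [-7, -6]
p(-6.5) = 11.625 > 0, so the root lies in [-7, -6.5]
p(-6.75) = 1.640625 > 0, so the root lies in [-7, -6.75]

[-7, -6.75]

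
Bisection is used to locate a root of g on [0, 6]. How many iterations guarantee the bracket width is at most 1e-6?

Width after n steps is 6/2^n. Need 2^n ≥ 6/1e-6 = 6000000.
2^22 = 4194304 < 6000000 ≤ 2^23 = 8388608, so n = 23.

23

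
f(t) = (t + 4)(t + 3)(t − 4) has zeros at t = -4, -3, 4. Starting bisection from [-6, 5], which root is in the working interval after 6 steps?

m = -0.5, f(m) = -39.375 (−); new bracket [-0.5, 5]
m = 2.25, f(m) = -57.421875 (−); new bracket [2.25, 5]
m = 3.625, f(m) = -18.943359 (−); new bracket [3.625, 5]
m = 4.3125, f(m) = 18.9954 (+); new bracket [3.625, 4.3125]
m = 3.96875, f(m) = -1.7354 (−); new bracket [3.96875, 4.3125]
m = 4.140625, f(m) = 8.1744 (+); new bracket [3.96875, 4.140625]

4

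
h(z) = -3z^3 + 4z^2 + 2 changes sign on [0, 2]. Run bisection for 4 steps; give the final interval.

midpoint 1: h = 3 > 0 → [1, 2]
midpoint 1.5: h = 0.875 > 0 → [1.5, 2]
midpoint 1.75: h = -1.828125 < 0 → [1.5, 1.75]
midpoint 1.625: h = -0.3105 < 0 → [1.5, 1.625]

[1.5, 1.625]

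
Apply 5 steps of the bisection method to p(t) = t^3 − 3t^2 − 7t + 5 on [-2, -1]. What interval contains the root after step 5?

[-1.96875, -1.9375]

midpoint -1.5: p = 5.375 > 0 → [-2, -1.5]
midpoint -1.75: p = 2.703125 > 0 → [-2, -1.75]
midpoint -1.875: p = 0.986328 > 0 → [-2, -1.875]
midpoint -1.9375: p = 0.0276 > 0 → [-2, -1.9375]
midpoint -1.96875: p = -0.4775 < 0 → [-1.96875, -1.9375]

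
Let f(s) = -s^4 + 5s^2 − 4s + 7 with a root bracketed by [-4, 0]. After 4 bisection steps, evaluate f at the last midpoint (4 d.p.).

-1.3789

m = -2, f(m) = 19 (+); new bracket [-4, -2]
m = -3, f(m) = -17 (−); new bracket [-3, -2]
m = -2.5, f(m) = 9.1875 (+); new bracket [-3, -2.5]
m = -2.75, f(m) = -1.3789 (−); new bracket [-2.75, -2.5]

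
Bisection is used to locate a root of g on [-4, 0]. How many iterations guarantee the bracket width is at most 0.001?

Width after n steps is 4/2^n. Need 2^n ≥ 4/0.001 = 4000.
2^11 = 2048 < 4000 ≤ 2^12 = 4096, so n = 12.

12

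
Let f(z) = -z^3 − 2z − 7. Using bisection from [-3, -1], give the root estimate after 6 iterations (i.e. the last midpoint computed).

-1.59375

midpoint -2: f = 5 > 0 → [-2, -1]
midpoint -1.5: f = -0.625 < 0 → [-2, -1.5]
midpoint -1.75: f = 1.859375 > 0 → [-1.75, -1.5]
midpoint -1.625: f = 0.541 > 0 → [-1.625, -1.5]
midpoint -1.5625: f = -0.0603 < 0 → [-1.625, -1.5625]
midpoint -1.59375: f = 0.2357 > 0 → [-1.59375, -1.5625]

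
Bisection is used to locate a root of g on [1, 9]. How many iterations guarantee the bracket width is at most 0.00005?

18

Width after n steps is 8/2^n. Need 2^n ≥ 8/0.00005 = 160000.
2^17 = 131072 < 160000 ≤ 2^18 = 262144, so n = 18.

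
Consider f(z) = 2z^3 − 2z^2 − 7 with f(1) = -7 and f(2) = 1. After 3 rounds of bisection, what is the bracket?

z = 1.5 gives f = -4.75, negative; keep [1.5, 2]
z = 1.75 gives f = -2.40625, negative; keep [1.75, 2]
z = 1.875 gives f = -0.847656, negative; keep [1.875, 2]

[1.875, 2]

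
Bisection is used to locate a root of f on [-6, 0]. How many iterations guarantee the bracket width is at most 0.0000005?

24

Width after n steps is 6/2^n. Need 2^n ≥ 6/0.0000005 = 12000000.
2^23 = 8388608 < 12000000 ≤ 2^24 = 16777216, so n = 24.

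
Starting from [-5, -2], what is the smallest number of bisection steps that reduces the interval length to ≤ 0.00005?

Width after n steps is 3/2^n. Need 2^n ≥ 3/0.00005 = 60000.
2^15 = 32768 < 60000 ≤ 2^16 = 65536, so n = 16.

16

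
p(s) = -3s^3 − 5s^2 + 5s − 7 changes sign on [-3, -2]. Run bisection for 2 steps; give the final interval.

[-2.75, -2.5]

s = -2.5 gives p = -3.875, negative; keep [-3, -2.5]
s = -2.75 gives p = 3.828125, positive; keep [-2.75, -2.5]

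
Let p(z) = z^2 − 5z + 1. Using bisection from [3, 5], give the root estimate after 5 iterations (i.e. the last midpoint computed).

4.8125

p(4) = -3 < 0, so the root lies in [4, 5]
p(4.5) = -1.25 < 0, so the root lies in [4.5, 5]
p(4.75) = -0.1875 < 0, so the root lies in [4.75, 5]
p(4.875) = 0.3906 > 0, so the root lies in [4.75, 4.875]
p(4.8125) = 0.0977 > 0, so the root lies in [4.75, 4.8125]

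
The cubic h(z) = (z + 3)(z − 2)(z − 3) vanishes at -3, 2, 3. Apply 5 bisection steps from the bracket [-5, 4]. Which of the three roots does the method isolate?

h(-0.5) = 21.875 > 0, so the root lies in [-5, -0.5]
h(-2.75) = 6.828125 > 0, so the root lies in [-5, -2.75]
h(-3.875) = -35.341797 < 0, so the root lies in [-3.875, -2.75]
h(-3.3125) = -10.4797 < 0, so the root lies in [-3.3125, -2.75]
h(-3.03125) = -0.9483 < 0, so the root lies in [-3.03125, -2.75]

-3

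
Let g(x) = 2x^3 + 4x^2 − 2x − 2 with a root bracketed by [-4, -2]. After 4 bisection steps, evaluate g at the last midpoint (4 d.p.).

midpoint -3: g = -14 < 0 → [-3, -2]
midpoint -2.5: g = -3.25 < 0 → [-2.5, -2]
midpoint -2.25: g = -0.03125 < 0 → [-2.25, -2]
midpoint -2.125: g = 1.1211 > 0 → [-2.25, -2.125]

1.1211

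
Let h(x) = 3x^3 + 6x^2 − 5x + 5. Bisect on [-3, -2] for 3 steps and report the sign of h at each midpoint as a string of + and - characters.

++-

m = -2.5, h(m) = 8.125 (+); new bracket [-3, -2.5]
m = -2.75, h(m) = 1.734375 (+); new bracket [-3, -2.75]
m = -2.875, h(m) = -2.322266 (−); new bracket [-2.875, -2.75]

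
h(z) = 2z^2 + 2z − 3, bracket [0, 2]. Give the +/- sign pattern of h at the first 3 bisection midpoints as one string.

z = 1 gives h = 1, positive; keep [0, 1]
z = 0.5 gives h = -1.5, negative; keep [0.5, 1]
z = 0.75 gives h = -0.375, negative; keep [0.75, 1]

+--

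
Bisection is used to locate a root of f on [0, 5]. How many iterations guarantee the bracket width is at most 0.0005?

14

Width after n steps is 5/2^n. Need 2^n ≥ 5/0.0005 = 10000.
2^13 = 8192 < 10000 ≤ 2^14 = 16384, so n = 14.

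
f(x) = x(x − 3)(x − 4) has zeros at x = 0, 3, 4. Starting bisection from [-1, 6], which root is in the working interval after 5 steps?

0

x = 2.5 gives f = 1.875, positive; keep [-1, 2.5]
x = 0.75 gives f = 5.484375, positive; keep [-1, 0.75]
x = -0.125 gives f = -1.611328, negative; keep [-0.125, 0.75]
x = 0.3125 gives f = 3.0969, positive; keep [-0.125, 0.3125]
x = 0.09375 gives f = 1.0643, positive; keep [-0.125, 0.09375]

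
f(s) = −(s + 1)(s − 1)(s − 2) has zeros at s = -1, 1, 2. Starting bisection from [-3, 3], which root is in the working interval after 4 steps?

midpoint 0: f = -2 < 0 → [-3, 0]
midpoint -1.5: f = 4.375 > 0 → [-1.5, 0]
midpoint -0.75: f = -1.203125 < 0 → [-1.5, -0.75]
midpoint -1.125: f = 0.8301 > 0 → [-1.125, -0.75]

-1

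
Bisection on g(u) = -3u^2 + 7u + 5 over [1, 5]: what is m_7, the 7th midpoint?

g(3) = -1 < 0, so the root lies in [1, 3]
g(2) = 7 > 0, so the root lies in [2, 3]
g(2.5) = 3.75 > 0, so the root lies in [2.5, 3]
g(2.75) = 1.5625 > 0, so the root lies in [2.75, 3]
g(2.875) = 0.3281 > 0, so the root lies in [2.875, 3]
g(2.9375) = -0.3242 < 0, so the root lies in [2.875, 2.9375]
g(2.90625) = 0.0049 > 0, so the root lies in [2.90625, 2.9375]

2.90625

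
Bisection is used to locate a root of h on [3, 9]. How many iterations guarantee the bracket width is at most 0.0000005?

24

Width after n steps is 6/2^n. Need 2^n ≥ 6/0.0000005 = 12000000.
2^23 = 8388608 < 12000000 ≤ 2^24 = 16777216, so n = 24.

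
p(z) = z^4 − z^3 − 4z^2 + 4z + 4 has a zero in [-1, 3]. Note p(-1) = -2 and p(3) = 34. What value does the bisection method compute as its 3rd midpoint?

p(1) = 4 > 0, so the root lies in [-1, 1]
p(0) = 4 > 0, so the root lies in [-1, 0]
p(-0.5) = 1.1875 > 0, so the root lies in [-1, -0.5]

-0.5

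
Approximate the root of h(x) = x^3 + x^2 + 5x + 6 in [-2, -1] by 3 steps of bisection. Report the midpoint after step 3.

-1.125

h(-1.5) = -2.625 < 0, so the root lies in [-1.5, -1]
h(-1.25) = -0.640625 < 0, so the root lies in [-1.25, -1]
h(-1.125) = 0.216797 > 0, so the root lies in [-1.25, -1.125]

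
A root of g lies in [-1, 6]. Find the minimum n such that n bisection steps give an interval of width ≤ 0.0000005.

24

Width after n steps is 7/2^n. Need 2^n ≥ 7/0.0000005 = 14000000.
2^23 = 8388608 < 14000000 ≤ 2^24 = 16777216, so n = 24.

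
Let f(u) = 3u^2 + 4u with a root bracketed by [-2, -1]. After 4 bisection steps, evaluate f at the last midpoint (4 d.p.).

midpoint -1.5: f = 0.75 > 0 → [-1.5, -1]
midpoint -1.25: f = -0.3125 < 0 → [-1.5, -1.25]
midpoint -1.375: f = 0.171875 > 0 → [-1.375, -1.25]
midpoint -1.3125: f = -0.082 < 0 → [-1.375, -1.3125]

-0.0820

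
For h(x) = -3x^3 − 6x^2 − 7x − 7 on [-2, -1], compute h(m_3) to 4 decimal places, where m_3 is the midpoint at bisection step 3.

h(-1.5) = 0.125 > 0, so the root lies in [-1.5, -1]
h(-1.25) = -1.765625 < 0, so the root lies in [-1.5, -1.25]
h(-1.375) = -0.919922 < 0, so the root lies in [-1.5, -1.375]

-0.9199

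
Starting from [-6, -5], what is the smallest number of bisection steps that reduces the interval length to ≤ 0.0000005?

Width after n steps is 1/2^n. Need 2^n ≥ 1/0.0000005 = 2000000.
2^20 = 1048576 < 2000000 ≤ 2^21 = 2097152, so n = 21.

21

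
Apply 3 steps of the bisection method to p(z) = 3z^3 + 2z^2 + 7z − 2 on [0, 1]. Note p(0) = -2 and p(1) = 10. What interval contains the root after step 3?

[0.25, 0.375]

z = 0.5 gives p = 2.375, positive; keep [0, 0.5]
z = 0.25 gives p = -0.078125, negative; keep [0.25, 0.5]
z = 0.375 gives p = 1.064453, positive; keep [0.25, 0.375]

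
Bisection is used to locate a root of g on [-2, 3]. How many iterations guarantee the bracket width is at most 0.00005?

Width after n steps is 5/2^n. Need 2^n ≥ 5/0.00005 = 100000.
2^16 = 65536 < 100000 ≤ 2^17 = 131072, so n = 17.

17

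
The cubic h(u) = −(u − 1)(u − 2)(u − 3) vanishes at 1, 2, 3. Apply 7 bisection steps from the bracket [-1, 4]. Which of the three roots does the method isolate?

1

u = 1.5 gives h = -0.375, negative; keep [-1, 1.5]
u = 0.25 gives h = 3.609375, positive; keep [0.25, 1.5]
u = 0.875 gives h = 0.298828, positive; keep [0.875, 1.5]
u = 1.1875 gives h = -0.2761, negative; keep [0.875, 1.1875]
u = 1.03125 gives h = -0.0596, negative; keep [0.875, 1.03125]
u = 0.953125 gives h = 0.1004, positive; keep [0.953125, 1.03125]
u = 0.9921875 gives h = 0.0158, positive; keep [0.9921875, 1.03125]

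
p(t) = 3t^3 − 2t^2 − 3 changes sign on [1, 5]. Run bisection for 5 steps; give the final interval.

[1.25, 1.375]

m = 3, p(m) = 60 (+); new bracket [1, 3]
m = 2, p(m) = 13 (+); new bracket [1, 2]
m = 1.5, p(m) = 2.625 (+); new bracket [1, 1.5]
m = 1.25, p(m) = -0.2656 (−); new bracket [1.25, 1.5]
m = 1.375, p(m) = 1.0176 (+); new bracket [1.25, 1.375]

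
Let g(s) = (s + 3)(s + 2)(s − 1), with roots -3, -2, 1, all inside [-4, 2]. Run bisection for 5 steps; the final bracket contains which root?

midpoint -1: g = -4 < 0 → [-1, 2]
midpoint 0.5: g = -4.375 < 0 → [0.5, 2]
midpoint 1.25: g = 3.453125 > 0 → [0.5, 1.25]
midpoint 0.875: g = -1.3926 < 0 → [0.875, 1.25]
midpoint 1.0625: g = 0.7776 > 0 → [0.875, 1.0625]

1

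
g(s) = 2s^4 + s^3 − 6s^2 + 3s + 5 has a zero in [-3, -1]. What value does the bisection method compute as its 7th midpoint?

-2.046875

g(-2) = -1 < 0, so the root lies in [-3, -2]
g(-2.5) = 22.5 > 0, so the root lies in [-2.5, -2]
g(-2.25) = 7.742188 > 0, so the root lies in [-2.25, -2]
g(-2.125) = 2.7173 > 0, so the root lies in [-2.125, -2]
g(-2.0625) = 0.7068 > 0, so the root lies in [-2.0625, -2]
g(-2.03125) = -0.1831 < 0, so the root lies in [-2.0625, -2.03125]
g(-2.046875) = 0.2525 > 0, so the root lies in [-2.046875, -2.03125]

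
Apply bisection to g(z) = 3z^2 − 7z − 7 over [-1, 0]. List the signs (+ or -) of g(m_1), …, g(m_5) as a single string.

--+++

midpoint -0.5: g = -2.75 < 0 → [-1, -0.5]
midpoint -0.75: g = -0.0625 < 0 → [-1, -0.75]
midpoint -0.875: g = 1.421875 > 0 → [-0.875, -0.75]
midpoint -0.8125: g = 0.668 > 0 → [-0.8125, -0.75]
midpoint -0.78125: g = 0.2998 > 0 → [-0.78125, -0.75]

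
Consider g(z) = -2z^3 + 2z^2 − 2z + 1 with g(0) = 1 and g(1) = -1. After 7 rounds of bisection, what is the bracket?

[0.640625, 0.6484375]

midpoint 0.5: g = 0.25 > 0 → [0.5, 1]
midpoint 0.75: g = -0.21875 < 0 → [0.5, 0.75]
midpoint 0.625: g = 0.042969 > 0 → [0.625, 0.75]
midpoint 0.6875: g = -0.0796 < 0 → [0.625, 0.6875]
midpoint 0.65625: g = -0.0164 < 0 → [0.625, 0.65625]
midpoint 0.640625: g = 0.0137 > 0 → [0.640625, 0.65625]
midpoint 0.6484375: g = -0.0012 < 0 → [0.640625, 0.6484375]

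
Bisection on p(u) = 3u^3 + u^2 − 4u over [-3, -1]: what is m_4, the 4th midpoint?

p(-2) = -12 < 0, so the root lies in [-2, -1]
p(-1.5) = -1.875 < 0, so the root lies in [-1.5, -1]
p(-1.25) = 0.703125 > 0, so the root lies in [-1.5, -1.25]
p(-1.375) = -0.4082 < 0, so the root lies in [-1.375, -1.25]

-1.375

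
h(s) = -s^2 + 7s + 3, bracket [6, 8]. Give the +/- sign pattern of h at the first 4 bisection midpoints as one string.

+-++

m = 7, h(m) = 3 (+); new bracket [7, 8]
m = 7.5, h(m) = -0.75 (−); new bracket [7, 7.5]
m = 7.25, h(m) = 1.1875 (+); new bracket [7.25, 7.5]
m = 7.375, h(m) = 0.2344 (+); new bracket [7.375, 7.5]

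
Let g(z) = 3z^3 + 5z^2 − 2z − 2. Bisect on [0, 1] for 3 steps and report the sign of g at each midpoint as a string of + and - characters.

-+-

z = 0.5 gives g = -1.375, negative; keep [0.5, 1]
z = 0.75 gives g = 0.578125, positive; keep [0.5, 0.75]
z = 0.625 gives g = -0.564453, negative; keep [0.625, 0.75]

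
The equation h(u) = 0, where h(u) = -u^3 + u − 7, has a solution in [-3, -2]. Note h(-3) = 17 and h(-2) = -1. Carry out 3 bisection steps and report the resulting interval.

midpoint -2.5: h = 6.125 > 0 → [-2.5, -2]
midpoint -2.25: h = 2.140625 > 0 → [-2.25, -2]
midpoint -2.125: h = 0.470703 > 0 → [-2.125, -2]

[-2.125, -2]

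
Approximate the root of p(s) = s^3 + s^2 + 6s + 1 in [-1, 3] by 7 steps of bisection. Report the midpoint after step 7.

m = 1, p(m) = 9 (+); new bracket [-1, 1]
m = 0, p(m) = 1 (+); new bracket [-1, 0]
m = -0.5, p(m) = -1.875 (−); new bracket [-0.5, 0]
m = -0.25, p(m) = -0.4531 (−); new bracket [-0.25, 0]
m = -0.125, p(m) = 0.2637 (+); new bracket [-0.25, -0.125]
m = -0.1875, p(m) = -0.0964 (−); new bracket [-0.1875, -0.125]
m = -0.15625, p(m) = 0.0831 (+); new bracket [-0.1875, -0.15625]

-0.15625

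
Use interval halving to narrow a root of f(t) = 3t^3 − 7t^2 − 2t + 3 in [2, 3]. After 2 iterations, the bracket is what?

[2.25, 2.5]

m = 2.5, f(m) = 1.125 (+); new bracket [2, 2.5]
m = 2.25, f(m) = -2.765625 (−); new bracket [2.25, 2.5]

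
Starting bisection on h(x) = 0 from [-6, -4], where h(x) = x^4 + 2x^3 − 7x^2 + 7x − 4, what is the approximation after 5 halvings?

-4.1875

midpoint -5: h = 161 > 0 → [-5, -4]
midpoint -4.5: h = 50.5625 > 0 → [-4.5, -4]
midpoint -4.25: h = 12.535156 > 0 → [-4.25, -4]
midpoint -4.125: h = -2.8318 < 0 → [-4.25, -4.125]
midpoint -4.1875: h = 4.5662 > 0 → [-4.1875, -4.125]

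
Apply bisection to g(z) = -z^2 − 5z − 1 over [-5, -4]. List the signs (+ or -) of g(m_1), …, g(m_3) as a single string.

++-

m = -4.5, g(m) = 1.25 (+); new bracket [-5, -4.5]
m = -4.75, g(m) = 0.1875 (+); new bracket [-5, -4.75]
m = -4.875, g(m) = -0.390625 (−); new bracket [-4.875, -4.75]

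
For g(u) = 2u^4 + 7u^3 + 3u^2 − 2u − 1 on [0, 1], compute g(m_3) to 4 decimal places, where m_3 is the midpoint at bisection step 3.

g(0.5) = -0.25 < 0, so the root lies in [0.5, 1]
g(0.75) = 2.773438 > 0, so the root lies in [0.5, 0.75]
g(0.625) = 0.936035 > 0, so the root lies in [0.5, 0.625]

0.9360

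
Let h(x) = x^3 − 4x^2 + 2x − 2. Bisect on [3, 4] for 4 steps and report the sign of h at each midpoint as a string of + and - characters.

-++-

m = 3.5, h(m) = -1.125 (−); new bracket [3.5, 4]
m = 3.75, h(m) = 1.984375 (+); new bracket [3.5, 3.75]
m = 3.625, h(m) = 0.322266 (+); new bracket [3.5, 3.625]
m = 3.5625, h(m) = -0.4275 (−); new bracket [3.5625, 3.625]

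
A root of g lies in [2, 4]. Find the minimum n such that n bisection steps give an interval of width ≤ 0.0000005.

22

Width after n steps is 2/2^n. Need 2^n ≥ 2/0.0000005 = 4000000.
2^21 = 2097152 < 4000000 ≤ 2^22 = 4194304, so n = 22.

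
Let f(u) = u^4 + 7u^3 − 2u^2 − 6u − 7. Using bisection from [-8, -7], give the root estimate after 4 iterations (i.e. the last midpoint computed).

midpoint -7.5: f = 136.4375 > 0 → [-7.5, -7]
midpoint -7.25: f = 26.644531 > 0 → [-7.25, -7]
midpoint -7.125: f = -20.568115 < 0 → [-7.25, -7.125]
midpoint -7.1875: f = 2.4248 > 0 → [-7.1875, -7.125]

-7.1875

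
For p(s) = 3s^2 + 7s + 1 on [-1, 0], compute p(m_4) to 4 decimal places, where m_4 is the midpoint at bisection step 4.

-0.2070

midpoint -0.5: p = -1.75 < 0 → [-0.5, 0]
midpoint -0.25: p = -0.5625 < 0 → [-0.25, 0]
midpoint -0.125: p = 0.171875 > 0 → [-0.25, -0.125]
midpoint -0.1875: p = -0.207 < 0 → [-0.1875, -0.125]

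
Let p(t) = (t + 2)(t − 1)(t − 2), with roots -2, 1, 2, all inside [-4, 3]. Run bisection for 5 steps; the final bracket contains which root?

-2

t = -0.5 gives p = 5.625, positive; keep [-4, -0.5]
t = -2.25 gives p = -3.453125, negative; keep [-2.25, -0.5]
t = -1.375 gives p = 5.009766, positive; keep [-2.25, -1.375]
t = -1.8125 gives p = 2.0105, positive; keep [-2.25, -1.8125]
t = -2.03125 gives p = -0.3819, negative; keep [-2.03125, -1.8125]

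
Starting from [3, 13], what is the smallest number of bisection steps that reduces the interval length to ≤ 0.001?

14

Width after n steps is 10/2^n. Need 2^n ≥ 10/0.001 = 10000.
2^13 = 8192 < 10000 ≤ 2^14 = 16384, so n = 14.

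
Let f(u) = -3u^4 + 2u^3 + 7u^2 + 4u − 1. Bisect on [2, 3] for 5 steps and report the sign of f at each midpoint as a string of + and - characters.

---+-

u = 2.5 gives f = -33.1875, negative; keep [2, 2.5]
u = 2.25 gives f = -10.667969, negative; keep [2, 2.25]
u = 2.125 gives f = -2.871826, negative; keep [2, 2.125]
u = 2.0625 gives f = 0.2876, positive; keep [2.0625, 2.125]
u = 2.09375 gives f = -1.2342, negative; keep [2.0625, 2.09375]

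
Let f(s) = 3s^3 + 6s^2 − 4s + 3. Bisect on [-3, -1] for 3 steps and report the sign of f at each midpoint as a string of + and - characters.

s = -2 gives f = 11, positive; keep [-3, -2]
s = -2.5 gives f = 3.625, positive; keep [-3, -2.5]
s = -2.75 gives f = -3.015625, negative; keep [-2.75, -2.5]

++-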